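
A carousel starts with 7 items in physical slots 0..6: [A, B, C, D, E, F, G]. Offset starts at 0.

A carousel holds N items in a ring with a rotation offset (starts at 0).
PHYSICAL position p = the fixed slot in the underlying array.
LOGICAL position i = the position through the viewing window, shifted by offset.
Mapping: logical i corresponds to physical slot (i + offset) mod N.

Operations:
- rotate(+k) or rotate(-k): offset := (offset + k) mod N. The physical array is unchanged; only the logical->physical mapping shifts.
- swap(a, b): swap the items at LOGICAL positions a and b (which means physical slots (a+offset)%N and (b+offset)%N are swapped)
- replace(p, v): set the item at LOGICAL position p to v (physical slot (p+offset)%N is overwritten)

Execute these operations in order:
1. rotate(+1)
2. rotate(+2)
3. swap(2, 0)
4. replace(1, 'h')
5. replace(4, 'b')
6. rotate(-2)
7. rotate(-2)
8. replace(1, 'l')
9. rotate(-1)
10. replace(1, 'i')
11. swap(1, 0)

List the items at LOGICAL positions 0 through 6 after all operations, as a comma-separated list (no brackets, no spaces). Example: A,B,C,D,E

After op 1 (rotate(+1)): offset=1, physical=[A,B,C,D,E,F,G], logical=[B,C,D,E,F,G,A]
After op 2 (rotate(+2)): offset=3, physical=[A,B,C,D,E,F,G], logical=[D,E,F,G,A,B,C]
After op 3 (swap(2, 0)): offset=3, physical=[A,B,C,F,E,D,G], logical=[F,E,D,G,A,B,C]
After op 4 (replace(1, 'h')): offset=3, physical=[A,B,C,F,h,D,G], logical=[F,h,D,G,A,B,C]
After op 5 (replace(4, 'b')): offset=3, physical=[b,B,C,F,h,D,G], logical=[F,h,D,G,b,B,C]
After op 6 (rotate(-2)): offset=1, physical=[b,B,C,F,h,D,G], logical=[B,C,F,h,D,G,b]
After op 7 (rotate(-2)): offset=6, physical=[b,B,C,F,h,D,G], logical=[G,b,B,C,F,h,D]
After op 8 (replace(1, 'l')): offset=6, physical=[l,B,C,F,h,D,G], logical=[G,l,B,C,F,h,D]
After op 9 (rotate(-1)): offset=5, physical=[l,B,C,F,h,D,G], logical=[D,G,l,B,C,F,h]
After op 10 (replace(1, 'i')): offset=5, physical=[l,B,C,F,h,D,i], logical=[D,i,l,B,C,F,h]
After op 11 (swap(1, 0)): offset=5, physical=[l,B,C,F,h,i,D], logical=[i,D,l,B,C,F,h]

Answer: i,D,l,B,C,F,h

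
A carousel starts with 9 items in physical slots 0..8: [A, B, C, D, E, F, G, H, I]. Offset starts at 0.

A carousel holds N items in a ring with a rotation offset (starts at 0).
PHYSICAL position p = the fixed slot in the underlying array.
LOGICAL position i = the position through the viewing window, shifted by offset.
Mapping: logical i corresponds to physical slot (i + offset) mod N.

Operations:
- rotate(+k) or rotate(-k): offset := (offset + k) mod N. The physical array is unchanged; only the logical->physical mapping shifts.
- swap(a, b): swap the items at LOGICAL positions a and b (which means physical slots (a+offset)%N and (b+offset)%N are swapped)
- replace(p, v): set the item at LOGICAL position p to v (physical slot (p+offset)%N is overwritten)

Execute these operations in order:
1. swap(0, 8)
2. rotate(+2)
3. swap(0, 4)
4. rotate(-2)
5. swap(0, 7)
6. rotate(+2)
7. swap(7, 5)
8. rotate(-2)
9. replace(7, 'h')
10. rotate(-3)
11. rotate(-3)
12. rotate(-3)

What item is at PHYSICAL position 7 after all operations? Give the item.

After op 1 (swap(0, 8)): offset=0, physical=[I,B,C,D,E,F,G,H,A], logical=[I,B,C,D,E,F,G,H,A]
After op 2 (rotate(+2)): offset=2, physical=[I,B,C,D,E,F,G,H,A], logical=[C,D,E,F,G,H,A,I,B]
After op 3 (swap(0, 4)): offset=2, physical=[I,B,G,D,E,F,C,H,A], logical=[G,D,E,F,C,H,A,I,B]
After op 4 (rotate(-2)): offset=0, physical=[I,B,G,D,E,F,C,H,A], logical=[I,B,G,D,E,F,C,H,A]
After op 5 (swap(0, 7)): offset=0, physical=[H,B,G,D,E,F,C,I,A], logical=[H,B,G,D,E,F,C,I,A]
After op 6 (rotate(+2)): offset=2, physical=[H,B,G,D,E,F,C,I,A], logical=[G,D,E,F,C,I,A,H,B]
After op 7 (swap(7, 5)): offset=2, physical=[I,B,G,D,E,F,C,H,A], logical=[G,D,E,F,C,H,A,I,B]
After op 8 (rotate(-2)): offset=0, physical=[I,B,G,D,E,F,C,H,A], logical=[I,B,G,D,E,F,C,H,A]
After op 9 (replace(7, 'h')): offset=0, physical=[I,B,G,D,E,F,C,h,A], logical=[I,B,G,D,E,F,C,h,A]
After op 10 (rotate(-3)): offset=6, physical=[I,B,G,D,E,F,C,h,A], logical=[C,h,A,I,B,G,D,E,F]
After op 11 (rotate(-3)): offset=3, physical=[I,B,G,D,E,F,C,h,A], logical=[D,E,F,C,h,A,I,B,G]
After op 12 (rotate(-3)): offset=0, physical=[I,B,G,D,E,F,C,h,A], logical=[I,B,G,D,E,F,C,h,A]

Answer: h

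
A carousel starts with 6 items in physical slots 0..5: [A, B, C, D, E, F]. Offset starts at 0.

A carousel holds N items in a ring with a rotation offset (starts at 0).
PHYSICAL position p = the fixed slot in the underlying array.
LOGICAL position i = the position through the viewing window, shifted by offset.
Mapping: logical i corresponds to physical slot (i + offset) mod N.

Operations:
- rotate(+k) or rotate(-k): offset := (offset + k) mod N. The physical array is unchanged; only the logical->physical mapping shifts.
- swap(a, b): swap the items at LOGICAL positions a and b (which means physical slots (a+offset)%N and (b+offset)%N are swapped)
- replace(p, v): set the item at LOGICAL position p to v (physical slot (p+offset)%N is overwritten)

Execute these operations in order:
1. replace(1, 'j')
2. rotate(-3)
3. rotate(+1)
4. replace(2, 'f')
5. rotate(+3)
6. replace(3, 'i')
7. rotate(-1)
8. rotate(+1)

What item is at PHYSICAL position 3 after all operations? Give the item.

After op 1 (replace(1, 'j')): offset=0, physical=[A,j,C,D,E,F], logical=[A,j,C,D,E,F]
After op 2 (rotate(-3)): offset=3, physical=[A,j,C,D,E,F], logical=[D,E,F,A,j,C]
After op 3 (rotate(+1)): offset=4, physical=[A,j,C,D,E,F], logical=[E,F,A,j,C,D]
After op 4 (replace(2, 'f')): offset=4, physical=[f,j,C,D,E,F], logical=[E,F,f,j,C,D]
After op 5 (rotate(+3)): offset=1, physical=[f,j,C,D,E,F], logical=[j,C,D,E,F,f]
After op 6 (replace(3, 'i')): offset=1, physical=[f,j,C,D,i,F], logical=[j,C,D,i,F,f]
After op 7 (rotate(-1)): offset=0, physical=[f,j,C,D,i,F], logical=[f,j,C,D,i,F]
After op 8 (rotate(+1)): offset=1, physical=[f,j,C,D,i,F], logical=[j,C,D,i,F,f]

Answer: D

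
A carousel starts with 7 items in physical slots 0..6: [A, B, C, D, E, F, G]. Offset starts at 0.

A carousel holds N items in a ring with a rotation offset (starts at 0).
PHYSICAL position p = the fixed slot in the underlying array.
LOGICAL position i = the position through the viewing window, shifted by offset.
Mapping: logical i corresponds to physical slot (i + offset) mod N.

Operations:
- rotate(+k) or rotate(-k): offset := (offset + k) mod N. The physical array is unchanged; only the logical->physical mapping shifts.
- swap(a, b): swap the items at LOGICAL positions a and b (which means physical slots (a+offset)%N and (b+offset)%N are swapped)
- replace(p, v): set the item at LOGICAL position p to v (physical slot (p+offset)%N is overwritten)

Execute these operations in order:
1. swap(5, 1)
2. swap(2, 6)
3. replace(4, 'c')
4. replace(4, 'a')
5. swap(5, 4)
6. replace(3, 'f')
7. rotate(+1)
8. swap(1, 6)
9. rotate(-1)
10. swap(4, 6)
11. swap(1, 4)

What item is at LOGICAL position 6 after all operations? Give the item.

Answer: B

Derivation:
After op 1 (swap(5, 1)): offset=0, physical=[A,F,C,D,E,B,G], logical=[A,F,C,D,E,B,G]
After op 2 (swap(2, 6)): offset=0, physical=[A,F,G,D,E,B,C], logical=[A,F,G,D,E,B,C]
After op 3 (replace(4, 'c')): offset=0, physical=[A,F,G,D,c,B,C], logical=[A,F,G,D,c,B,C]
After op 4 (replace(4, 'a')): offset=0, physical=[A,F,G,D,a,B,C], logical=[A,F,G,D,a,B,C]
After op 5 (swap(5, 4)): offset=0, physical=[A,F,G,D,B,a,C], logical=[A,F,G,D,B,a,C]
After op 6 (replace(3, 'f')): offset=0, physical=[A,F,G,f,B,a,C], logical=[A,F,G,f,B,a,C]
After op 7 (rotate(+1)): offset=1, physical=[A,F,G,f,B,a,C], logical=[F,G,f,B,a,C,A]
After op 8 (swap(1, 6)): offset=1, physical=[G,F,A,f,B,a,C], logical=[F,A,f,B,a,C,G]
After op 9 (rotate(-1)): offset=0, physical=[G,F,A,f,B,a,C], logical=[G,F,A,f,B,a,C]
After op 10 (swap(4, 6)): offset=0, physical=[G,F,A,f,C,a,B], logical=[G,F,A,f,C,a,B]
After op 11 (swap(1, 4)): offset=0, physical=[G,C,A,f,F,a,B], logical=[G,C,A,f,F,a,B]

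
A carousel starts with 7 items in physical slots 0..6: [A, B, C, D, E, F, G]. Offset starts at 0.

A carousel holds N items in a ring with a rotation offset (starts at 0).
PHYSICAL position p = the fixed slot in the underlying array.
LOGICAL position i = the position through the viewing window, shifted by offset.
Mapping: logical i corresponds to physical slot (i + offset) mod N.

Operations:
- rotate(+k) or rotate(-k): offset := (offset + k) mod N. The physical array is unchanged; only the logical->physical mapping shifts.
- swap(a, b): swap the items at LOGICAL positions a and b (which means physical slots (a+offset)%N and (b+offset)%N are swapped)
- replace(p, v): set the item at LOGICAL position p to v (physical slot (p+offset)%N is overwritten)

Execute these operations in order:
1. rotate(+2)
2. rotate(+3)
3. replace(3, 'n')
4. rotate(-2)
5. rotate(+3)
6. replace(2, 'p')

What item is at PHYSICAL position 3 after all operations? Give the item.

Answer: D

Derivation:
After op 1 (rotate(+2)): offset=2, physical=[A,B,C,D,E,F,G], logical=[C,D,E,F,G,A,B]
After op 2 (rotate(+3)): offset=5, physical=[A,B,C,D,E,F,G], logical=[F,G,A,B,C,D,E]
After op 3 (replace(3, 'n')): offset=5, physical=[A,n,C,D,E,F,G], logical=[F,G,A,n,C,D,E]
After op 4 (rotate(-2)): offset=3, physical=[A,n,C,D,E,F,G], logical=[D,E,F,G,A,n,C]
After op 5 (rotate(+3)): offset=6, physical=[A,n,C,D,E,F,G], logical=[G,A,n,C,D,E,F]
After op 6 (replace(2, 'p')): offset=6, physical=[A,p,C,D,E,F,G], logical=[G,A,p,C,D,E,F]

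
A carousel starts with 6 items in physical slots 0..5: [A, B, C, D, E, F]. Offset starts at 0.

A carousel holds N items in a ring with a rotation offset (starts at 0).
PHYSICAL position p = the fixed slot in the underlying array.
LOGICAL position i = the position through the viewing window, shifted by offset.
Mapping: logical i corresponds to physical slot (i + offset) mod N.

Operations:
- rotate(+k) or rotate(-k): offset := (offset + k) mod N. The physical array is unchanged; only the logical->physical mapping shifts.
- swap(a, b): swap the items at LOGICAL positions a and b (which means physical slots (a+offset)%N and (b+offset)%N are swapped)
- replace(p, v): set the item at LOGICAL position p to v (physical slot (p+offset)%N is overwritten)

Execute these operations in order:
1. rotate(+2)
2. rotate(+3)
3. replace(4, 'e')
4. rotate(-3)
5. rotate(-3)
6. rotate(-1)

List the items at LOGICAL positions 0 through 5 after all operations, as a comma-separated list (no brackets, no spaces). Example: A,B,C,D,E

After op 1 (rotate(+2)): offset=2, physical=[A,B,C,D,E,F], logical=[C,D,E,F,A,B]
After op 2 (rotate(+3)): offset=5, physical=[A,B,C,D,E,F], logical=[F,A,B,C,D,E]
After op 3 (replace(4, 'e')): offset=5, physical=[A,B,C,e,E,F], logical=[F,A,B,C,e,E]
After op 4 (rotate(-3)): offset=2, physical=[A,B,C,e,E,F], logical=[C,e,E,F,A,B]
After op 5 (rotate(-3)): offset=5, physical=[A,B,C,e,E,F], logical=[F,A,B,C,e,E]
After op 6 (rotate(-1)): offset=4, physical=[A,B,C,e,E,F], logical=[E,F,A,B,C,e]

Answer: E,F,A,B,C,e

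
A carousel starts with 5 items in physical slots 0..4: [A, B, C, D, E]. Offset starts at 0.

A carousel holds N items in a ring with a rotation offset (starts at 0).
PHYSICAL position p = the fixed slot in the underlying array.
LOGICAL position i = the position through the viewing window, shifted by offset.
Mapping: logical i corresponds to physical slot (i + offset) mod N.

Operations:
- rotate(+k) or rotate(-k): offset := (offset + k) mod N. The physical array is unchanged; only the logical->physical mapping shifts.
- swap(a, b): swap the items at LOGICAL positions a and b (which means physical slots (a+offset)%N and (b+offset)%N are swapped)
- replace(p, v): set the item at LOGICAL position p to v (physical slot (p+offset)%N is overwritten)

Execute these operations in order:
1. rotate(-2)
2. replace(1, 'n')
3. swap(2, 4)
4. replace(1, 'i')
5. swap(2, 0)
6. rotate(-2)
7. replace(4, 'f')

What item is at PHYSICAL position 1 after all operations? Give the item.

After op 1 (rotate(-2)): offset=3, physical=[A,B,C,D,E], logical=[D,E,A,B,C]
After op 2 (replace(1, 'n')): offset=3, physical=[A,B,C,D,n], logical=[D,n,A,B,C]
After op 3 (swap(2, 4)): offset=3, physical=[C,B,A,D,n], logical=[D,n,C,B,A]
After op 4 (replace(1, 'i')): offset=3, physical=[C,B,A,D,i], logical=[D,i,C,B,A]
After op 5 (swap(2, 0)): offset=3, physical=[D,B,A,C,i], logical=[C,i,D,B,A]
After op 6 (rotate(-2)): offset=1, physical=[D,B,A,C,i], logical=[B,A,C,i,D]
After op 7 (replace(4, 'f')): offset=1, physical=[f,B,A,C,i], logical=[B,A,C,i,f]

Answer: B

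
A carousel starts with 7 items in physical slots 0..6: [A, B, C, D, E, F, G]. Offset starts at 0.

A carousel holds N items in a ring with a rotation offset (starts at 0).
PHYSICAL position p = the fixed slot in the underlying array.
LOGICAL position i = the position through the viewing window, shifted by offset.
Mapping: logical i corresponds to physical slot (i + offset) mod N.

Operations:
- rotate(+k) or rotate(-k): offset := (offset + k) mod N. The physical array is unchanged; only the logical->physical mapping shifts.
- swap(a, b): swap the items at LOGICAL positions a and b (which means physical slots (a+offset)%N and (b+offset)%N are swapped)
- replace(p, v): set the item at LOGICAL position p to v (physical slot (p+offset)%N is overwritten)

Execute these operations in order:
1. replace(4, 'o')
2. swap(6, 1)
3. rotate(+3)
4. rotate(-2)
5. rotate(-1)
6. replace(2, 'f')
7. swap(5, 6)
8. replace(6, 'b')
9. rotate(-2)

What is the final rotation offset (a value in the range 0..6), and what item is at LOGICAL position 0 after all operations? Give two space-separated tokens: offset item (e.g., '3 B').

Answer: 5 B

Derivation:
After op 1 (replace(4, 'o')): offset=0, physical=[A,B,C,D,o,F,G], logical=[A,B,C,D,o,F,G]
After op 2 (swap(6, 1)): offset=0, physical=[A,G,C,D,o,F,B], logical=[A,G,C,D,o,F,B]
After op 3 (rotate(+3)): offset=3, physical=[A,G,C,D,o,F,B], logical=[D,o,F,B,A,G,C]
After op 4 (rotate(-2)): offset=1, physical=[A,G,C,D,o,F,B], logical=[G,C,D,o,F,B,A]
After op 5 (rotate(-1)): offset=0, physical=[A,G,C,D,o,F,B], logical=[A,G,C,D,o,F,B]
After op 6 (replace(2, 'f')): offset=0, physical=[A,G,f,D,o,F,B], logical=[A,G,f,D,o,F,B]
After op 7 (swap(5, 6)): offset=0, physical=[A,G,f,D,o,B,F], logical=[A,G,f,D,o,B,F]
After op 8 (replace(6, 'b')): offset=0, physical=[A,G,f,D,o,B,b], logical=[A,G,f,D,o,B,b]
After op 9 (rotate(-2)): offset=5, physical=[A,G,f,D,o,B,b], logical=[B,b,A,G,f,D,o]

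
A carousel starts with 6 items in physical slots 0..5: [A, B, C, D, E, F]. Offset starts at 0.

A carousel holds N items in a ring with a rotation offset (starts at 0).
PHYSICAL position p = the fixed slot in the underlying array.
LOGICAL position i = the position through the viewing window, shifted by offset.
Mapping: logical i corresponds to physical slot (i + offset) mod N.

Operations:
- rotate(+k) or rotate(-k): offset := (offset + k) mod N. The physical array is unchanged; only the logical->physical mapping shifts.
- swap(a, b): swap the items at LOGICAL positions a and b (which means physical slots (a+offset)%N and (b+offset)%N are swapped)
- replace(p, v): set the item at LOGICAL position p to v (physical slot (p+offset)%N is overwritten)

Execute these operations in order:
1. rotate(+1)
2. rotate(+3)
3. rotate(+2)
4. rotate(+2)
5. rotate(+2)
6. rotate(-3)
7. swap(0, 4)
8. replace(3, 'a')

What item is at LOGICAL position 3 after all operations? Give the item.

Answer: a

Derivation:
After op 1 (rotate(+1)): offset=1, physical=[A,B,C,D,E,F], logical=[B,C,D,E,F,A]
After op 2 (rotate(+3)): offset=4, physical=[A,B,C,D,E,F], logical=[E,F,A,B,C,D]
After op 3 (rotate(+2)): offset=0, physical=[A,B,C,D,E,F], logical=[A,B,C,D,E,F]
After op 4 (rotate(+2)): offset=2, physical=[A,B,C,D,E,F], logical=[C,D,E,F,A,B]
After op 5 (rotate(+2)): offset=4, physical=[A,B,C,D,E,F], logical=[E,F,A,B,C,D]
After op 6 (rotate(-3)): offset=1, physical=[A,B,C,D,E,F], logical=[B,C,D,E,F,A]
After op 7 (swap(0, 4)): offset=1, physical=[A,F,C,D,E,B], logical=[F,C,D,E,B,A]
After op 8 (replace(3, 'a')): offset=1, physical=[A,F,C,D,a,B], logical=[F,C,D,a,B,A]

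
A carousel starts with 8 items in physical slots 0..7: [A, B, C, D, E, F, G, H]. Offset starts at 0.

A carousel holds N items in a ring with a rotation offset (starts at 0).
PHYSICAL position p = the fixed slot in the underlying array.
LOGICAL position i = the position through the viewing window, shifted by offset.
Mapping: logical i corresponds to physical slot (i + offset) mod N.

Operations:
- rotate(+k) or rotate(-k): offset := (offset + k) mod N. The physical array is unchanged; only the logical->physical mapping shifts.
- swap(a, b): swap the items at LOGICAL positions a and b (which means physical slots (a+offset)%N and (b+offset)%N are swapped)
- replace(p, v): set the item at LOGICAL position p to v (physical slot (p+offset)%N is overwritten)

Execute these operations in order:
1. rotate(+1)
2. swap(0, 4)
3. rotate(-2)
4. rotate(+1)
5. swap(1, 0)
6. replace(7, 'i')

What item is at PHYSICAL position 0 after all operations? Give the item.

Answer: F

Derivation:
After op 1 (rotate(+1)): offset=1, physical=[A,B,C,D,E,F,G,H], logical=[B,C,D,E,F,G,H,A]
After op 2 (swap(0, 4)): offset=1, physical=[A,F,C,D,E,B,G,H], logical=[F,C,D,E,B,G,H,A]
After op 3 (rotate(-2)): offset=7, physical=[A,F,C,D,E,B,G,H], logical=[H,A,F,C,D,E,B,G]
After op 4 (rotate(+1)): offset=0, physical=[A,F,C,D,E,B,G,H], logical=[A,F,C,D,E,B,G,H]
After op 5 (swap(1, 0)): offset=0, physical=[F,A,C,D,E,B,G,H], logical=[F,A,C,D,E,B,G,H]
After op 6 (replace(7, 'i')): offset=0, physical=[F,A,C,D,E,B,G,i], logical=[F,A,C,D,E,B,G,i]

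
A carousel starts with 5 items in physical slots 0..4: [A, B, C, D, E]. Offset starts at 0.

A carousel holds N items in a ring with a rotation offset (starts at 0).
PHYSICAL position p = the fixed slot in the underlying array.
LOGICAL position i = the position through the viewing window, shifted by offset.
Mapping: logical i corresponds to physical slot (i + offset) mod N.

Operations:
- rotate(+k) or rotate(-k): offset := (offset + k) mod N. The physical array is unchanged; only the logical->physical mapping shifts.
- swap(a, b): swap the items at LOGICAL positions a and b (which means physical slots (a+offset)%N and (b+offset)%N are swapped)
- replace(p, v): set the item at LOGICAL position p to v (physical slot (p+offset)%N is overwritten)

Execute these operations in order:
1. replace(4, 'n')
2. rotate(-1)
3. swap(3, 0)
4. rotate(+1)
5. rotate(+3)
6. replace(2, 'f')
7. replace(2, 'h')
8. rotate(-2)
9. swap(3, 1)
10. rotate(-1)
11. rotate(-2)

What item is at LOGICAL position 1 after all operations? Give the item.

After op 1 (replace(4, 'n')): offset=0, physical=[A,B,C,D,n], logical=[A,B,C,D,n]
After op 2 (rotate(-1)): offset=4, physical=[A,B,C,D,n], logical=[n,A,B,C,D]
After op 3 (swap(3, 0)): offset=4, physical=[A,B,n,D,C], logical=[C,A,B,n,D]
After op 4 (rotate(+1)): offset=0, physical=[A,B,n,D,C], logical=[A,B,n,D,C]
After op 5 (rotate(+3)): offset=3, physical=[A,B,n,D,C], logical=[D,C,A,B,n]
After op 6 (replace(2, 'f')): offset=3, physical=[f,B,n,D,C], logical=[D,C,f,B,n]
After op 7 (replace(2, 'h')): offset=3, physical=[h,B,n,D,C], logical=[D,C,h,B,n]
After op 8 (rotate(-2)): offset=1, physical=[h,B,n,D,C], logical=[B,n,D,C,h]
After op 9 (swap(3, 1)): offset=1, physical=[h,B,C,D,n], logical=[B,C,D,n,h]
After op 10 (rotate(-1)): offset=0, physical=[h,B,C,D,n], logical=[h,B,C,D,n]
After op 11 (rotate(-2)): offset=3, physical=[h,B,C,D,n], logical=[D,n,h,B,C]

Answer: n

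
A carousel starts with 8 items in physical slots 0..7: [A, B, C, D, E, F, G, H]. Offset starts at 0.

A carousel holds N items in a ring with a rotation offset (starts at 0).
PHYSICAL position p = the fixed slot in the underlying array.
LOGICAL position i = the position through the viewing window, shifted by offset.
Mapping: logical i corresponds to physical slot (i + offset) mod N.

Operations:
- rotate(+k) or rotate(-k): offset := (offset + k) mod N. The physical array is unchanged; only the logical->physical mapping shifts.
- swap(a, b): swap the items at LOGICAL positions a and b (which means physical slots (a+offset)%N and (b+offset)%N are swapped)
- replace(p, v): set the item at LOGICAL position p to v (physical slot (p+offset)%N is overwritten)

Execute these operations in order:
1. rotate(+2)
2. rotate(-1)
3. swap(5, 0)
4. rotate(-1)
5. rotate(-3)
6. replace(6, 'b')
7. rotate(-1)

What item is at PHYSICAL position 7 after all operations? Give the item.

Answer: H

Derivation:
After op 1 (rotate(+2)): offset=2, physical=[A,B,C,D,E,F,G,H], logical=[C,D,E,F,G,H,A,B]
After op 2 (rotate(-1)): offset=1, physical=[A,B,C,D,E,F,G,H], logical=[B,C,D,E,F,G,H,A]
After op 3 (swap(5, 0)): offset=1, physical=[A,G,C,D,E,F,B,H], logical=[G,C,D,E,F,B,H,A]
After op 4 (rotate(-1)): offset=0, physical=[A,G,C,D,E,F,B,H], logical=[A,G,C,D,E,F,B,H]
After op 5 (rotate(-3)): offset=5, physical=[A,G,C,D,E,F,B,H], logical=[F,B,H,A,G,C,D,E]
After op 6 (replace(6, 'b')): offset=5, physical=[A,G,C,b,E,F,B,H], logical=[F,B,H,A,G,C,b,E]
After op 7 (rotate(-1)): offset=4, physical=[A,G,C,b,E,F,B,H], logical=[E,F,B,H,A,G,C,b]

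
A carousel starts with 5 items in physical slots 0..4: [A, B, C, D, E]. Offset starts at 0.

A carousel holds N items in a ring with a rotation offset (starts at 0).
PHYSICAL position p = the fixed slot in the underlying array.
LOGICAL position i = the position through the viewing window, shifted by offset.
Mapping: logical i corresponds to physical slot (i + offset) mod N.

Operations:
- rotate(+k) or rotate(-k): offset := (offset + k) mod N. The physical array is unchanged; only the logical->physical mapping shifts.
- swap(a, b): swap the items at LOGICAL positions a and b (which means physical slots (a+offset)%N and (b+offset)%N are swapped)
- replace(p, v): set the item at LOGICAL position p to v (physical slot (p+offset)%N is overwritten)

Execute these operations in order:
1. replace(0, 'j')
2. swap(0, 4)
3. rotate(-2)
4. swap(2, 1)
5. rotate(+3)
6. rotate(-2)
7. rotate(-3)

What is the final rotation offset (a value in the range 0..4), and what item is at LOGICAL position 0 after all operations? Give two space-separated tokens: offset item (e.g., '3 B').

After op 1 (replace(0, 'j')): offset=0, physical=[j,B,C,D,E], logical=[j,B,C,D,E]
After op 2 (swap(0, 4)): offset=0, physical=[E,B,C,D,j], logical=[E,B,C,D,j]
After op 3 (rotate(-2)): offset=3, physical=[E,B,C,D,j], logical=[D,j,E,B,C]
After op 4 (swap(2, 1)): offset=3, physical=[j,B,C,D,E], logical=[D,E,j,B,C]
After op 5 (rotate(+3)): offset=1, physical=[j,B,C,D,E], logical=[B,C,D,E,j]
After op 6 (rotate(-2)): offset=4, physical=[j,B,C,D,E], logical=[E,j,B,C,D]
After op 7 (rotate(-3)): offset=1, physical=[j,B,C,D,E], logical=[B,C,D,E,j]

Answer: 1 B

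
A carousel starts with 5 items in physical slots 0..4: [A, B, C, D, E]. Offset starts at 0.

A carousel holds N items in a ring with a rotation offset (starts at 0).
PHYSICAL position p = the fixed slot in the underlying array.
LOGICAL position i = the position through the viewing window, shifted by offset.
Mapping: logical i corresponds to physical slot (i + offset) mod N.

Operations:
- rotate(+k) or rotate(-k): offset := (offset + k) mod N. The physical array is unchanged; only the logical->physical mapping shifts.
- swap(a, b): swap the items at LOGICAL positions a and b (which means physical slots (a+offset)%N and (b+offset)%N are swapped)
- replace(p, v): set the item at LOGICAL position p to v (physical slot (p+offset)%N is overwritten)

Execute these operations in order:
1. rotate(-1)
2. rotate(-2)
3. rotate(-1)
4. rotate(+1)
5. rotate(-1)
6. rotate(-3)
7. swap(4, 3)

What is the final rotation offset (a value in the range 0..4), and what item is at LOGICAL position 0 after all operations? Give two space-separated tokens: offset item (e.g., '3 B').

Answer: 3 D

Derivation:
After op 1 (rotate(-1)): offset=4, physical=[A,B,C,D,E], logical=[E,A,B,C,D]
After op 2 (rotate(-2)): offset=2, physical=[A,B,C,D,E], logical=[C,D,E,A,B]
After op 3 (rotate(-1)): offset=1, physical=[A,B,C,D,E], logical=[B,C,D,E,A]
After op 4 (rotate(+1)): offset=2, physical=[A,B,C,D,E], logical=[C,D,E,A,B]
After op 5 (rotate(-1)): offset=1, physical=[A,B,C,D,E], logical=[B,C,D,E,A]
After op 6 (rotate(-3)): offset=3, physical=[A,B,C,D,E], logical=[D,E,A,B,C]
After op 7 (swap(4, 3)): offset=3, physical=[A,C,B,D,E], logical=[D,E,A,C,B]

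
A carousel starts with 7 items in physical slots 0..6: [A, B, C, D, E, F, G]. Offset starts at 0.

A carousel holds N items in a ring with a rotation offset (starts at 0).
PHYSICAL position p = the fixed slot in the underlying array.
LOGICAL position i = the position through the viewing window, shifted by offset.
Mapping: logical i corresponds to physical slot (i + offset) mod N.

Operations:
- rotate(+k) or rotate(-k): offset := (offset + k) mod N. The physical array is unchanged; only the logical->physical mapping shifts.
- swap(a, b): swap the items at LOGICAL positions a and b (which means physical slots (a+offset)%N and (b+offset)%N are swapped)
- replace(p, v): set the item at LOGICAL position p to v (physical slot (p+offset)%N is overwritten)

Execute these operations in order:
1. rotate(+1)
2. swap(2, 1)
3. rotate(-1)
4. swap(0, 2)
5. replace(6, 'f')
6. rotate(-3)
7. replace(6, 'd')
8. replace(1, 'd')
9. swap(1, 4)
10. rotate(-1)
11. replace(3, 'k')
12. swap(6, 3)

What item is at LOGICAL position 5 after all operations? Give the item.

Answer: d

Derivation:
After op 1 (rotate(+1)): offset=1, physical=[A,B,C,D,E,F,G], logical=[B,C,D,E,F,G,A]
After op 2 (swap(2, 1)): offset=1, physical=[A,B,D,C,E,F,G], logical=[B,D,C,E,F,G,A]
After op 3 (rotate(-1)): offset=0, physical=[A,B,D,C,E,F,G], logical=[A,B,D,C,E,F,G]
After op 4 (swap(0, 2)): offset=0, physical=[D,B,A,C,E,F,G], logical=[D,B,A,C,E,F,G]
After op 5 (replace(6, 'f')): offset=0, physical=[D,B,A,C,E,F,f], logical=[D,B,A,C,E,F,f]
After op 6 (rotate(-3)): offset=4, physical=[D,B,A,C,E,F,f], logical=[E,F,f,D,B,A,C]
After op 7 (replace(6, 'd')): offset=4, physical=[D,B,A,d,E,F,f], logical=[E,F,f,D,B,A,d]
After op 8 (replace(1, 'd')): offset=4, physical=[D,B,A,d,E,d,f], logical=[E,d,f,D,B,A,d]
After op 9 (swap(1, 4)): offset=4, physical=[D,d,A,d,E,B,f], logical=[E,B,f,D,d,A,d]
After op 10 (rotate(-1)): offset=3, physical=[D,d,A,d,E,B,f], logical=[d,E,B,f,D,d,A]
After op 11 (replace(3, 'k')): offset=3, physical=[D,d,A,d,E,B,k], logical=[d,E,B,k,D,d,A]
After op 12 (swap(6, 3)): offset=3, physical=[D,d,k,d,E,B,A], logical=[d,E,B,A,D,d,k]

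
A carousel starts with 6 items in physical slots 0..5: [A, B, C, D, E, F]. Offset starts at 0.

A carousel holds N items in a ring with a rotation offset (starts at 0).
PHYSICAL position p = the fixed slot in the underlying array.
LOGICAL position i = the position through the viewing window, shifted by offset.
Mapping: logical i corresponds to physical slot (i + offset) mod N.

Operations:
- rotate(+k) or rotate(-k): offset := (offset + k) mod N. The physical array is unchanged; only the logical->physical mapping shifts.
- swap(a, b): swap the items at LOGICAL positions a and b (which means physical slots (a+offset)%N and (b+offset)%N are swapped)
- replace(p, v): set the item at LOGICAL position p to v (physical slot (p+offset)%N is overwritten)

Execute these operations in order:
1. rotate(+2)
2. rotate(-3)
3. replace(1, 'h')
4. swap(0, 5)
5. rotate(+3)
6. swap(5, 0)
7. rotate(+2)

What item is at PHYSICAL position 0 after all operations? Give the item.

Answer: h

Derivation:
After op 1 (rotate(+2)): offset=2, physical=[A,B,C,D,E,F], logical=[C,D,E,F,A,B]
After op 2 (rotate(-3)): offset=5, physical=[A,B,C,D,E,F], logical=[F,A,B,C,D,E]
After op 3 (replace(1, 'h')): offset=5, physical=[h,B,C,D,E,F], logical=[F,h,B,C,D,E]
After op 4 (swap(0, 5)): offset=5, physical=[h,B,C,D,F,E], logical=[E,h,B,C,D,F]
After op 5 (rotate(+3)): offset=2, physical=[h,B,C,D,F,E], logical=[C,D,F,E,h,B]
After op 6 (swap(5, 0)): offset=2, physical=[h,C,B,D,F,E], logical=[B,D,F,E,h,C]
After op 7 (rotate(+2)): offset=4, physical=[h,C,B,D,F,E], logical=[F,E,h,C,B,D]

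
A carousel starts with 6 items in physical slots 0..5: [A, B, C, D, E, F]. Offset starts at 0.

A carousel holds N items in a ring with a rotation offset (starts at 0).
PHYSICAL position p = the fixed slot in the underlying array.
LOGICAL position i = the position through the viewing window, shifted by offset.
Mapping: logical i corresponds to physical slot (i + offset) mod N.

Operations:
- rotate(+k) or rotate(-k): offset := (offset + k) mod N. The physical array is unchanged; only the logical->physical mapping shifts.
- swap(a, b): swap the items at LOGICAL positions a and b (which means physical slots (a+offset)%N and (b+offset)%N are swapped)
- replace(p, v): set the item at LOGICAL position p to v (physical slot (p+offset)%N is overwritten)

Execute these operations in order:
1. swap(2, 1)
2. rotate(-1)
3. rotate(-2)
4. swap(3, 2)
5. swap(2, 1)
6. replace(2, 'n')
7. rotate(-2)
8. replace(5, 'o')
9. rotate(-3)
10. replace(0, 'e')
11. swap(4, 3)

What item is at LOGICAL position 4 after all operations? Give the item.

After op 1 (swap(2, 1)): offset=0, physical=[A,C,B,D,E,F], logical=[A,C,B,D,E,F]
After op 2 (rotate(-1)): offset=5, physical=[A,C,B,D,E,F], logical=[F,A,C,B,D,E]
After op 3 (rotate(-2)): offset=3, physical=[A,C,B,D,E,F], logical=[D,E,F,A,C,B]
After op 4 (swap(3, 2)): offset=3, physical=[F,C,B,D,E,A], logical=[D,E,A,F,C,B]
After op 5 (swap(2, 1)): offset=3, physical=[F,C,B,D,A,E], logical=[D,A,E,F,C,B]
After op 6 (replace(2, 'n')): offset=3, physical=[F,C,B,D,A,n], logical=[D,A,n,F,C,B]
After op 7 (rotate(-2)): offset=1, physical=[F,C,B,D,A,n], logical=[C,B,D,A,n,F]
After op 8 (replace(5, 'o')): offset=1, physical=[o,C,B,D,A,n], logical=[C,B,D,A,n,o]
After op 9 (rotate(-3)): offset=4, physical=[o,C,B,D,A,n], logical=[A,n,o,C,B,D]
After op 10 (replace(0, 'e')): offset=4, physical=[o,C,B,D,e,n], logical=[e,n,o,C,B,D]
After op 11 (swap(4, 3)): offset=4, physical=[o,B,C,D,e,n], logical=[e,n,o,B,C,D]

Answer: C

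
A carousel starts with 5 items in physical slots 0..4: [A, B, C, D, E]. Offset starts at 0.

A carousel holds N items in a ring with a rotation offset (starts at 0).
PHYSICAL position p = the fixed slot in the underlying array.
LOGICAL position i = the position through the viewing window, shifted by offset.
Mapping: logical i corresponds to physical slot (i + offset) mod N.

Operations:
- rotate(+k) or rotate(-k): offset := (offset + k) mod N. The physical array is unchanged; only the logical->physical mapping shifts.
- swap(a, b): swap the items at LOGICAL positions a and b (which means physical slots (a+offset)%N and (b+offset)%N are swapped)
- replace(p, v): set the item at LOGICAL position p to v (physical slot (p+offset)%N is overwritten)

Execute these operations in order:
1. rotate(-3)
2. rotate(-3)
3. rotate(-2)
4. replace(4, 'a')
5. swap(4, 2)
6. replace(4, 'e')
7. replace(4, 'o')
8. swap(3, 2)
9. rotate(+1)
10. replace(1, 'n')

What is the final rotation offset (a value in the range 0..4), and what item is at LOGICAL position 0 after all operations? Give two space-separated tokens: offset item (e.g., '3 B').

After op 1 (rotate(-3)): offset=2, physical=[A,B,C,D,E], logical=[C,D,E,A,B]
After op 2 (rotate(-3)): offset=4, physical=[A,B,C,D,E], logical=[E,A,B,C,D]
After op 3 (rotate(-2)): offset=2, physical=[A,B,C,D,E], logical=[C,D,E,A,B]
After op 4 (replace(4, 'a')): offset=2, physical=[A,a,C,D,E], logical=[C,D,E,A,a]
After op 5 (swap(4, 2)): offset=2, physical=[A,E,C,D,a], logical=[C,D,a,A,E]
After op 6 (replace(4, 'e')): offset=2, physical=[A,e,C,D,a], logical=[C,D,a,A,e]
After op 7 (replace(4, 'o')): offset=2, physical=[A,o,C,D,a], logical=[C,D,a,A,o]
After op 8 (swap(3, 2)): offset=2, physical=[a,o,C,D,A], logical=[C,D,A,a,o]
After op 9 (rotate(+1)): offset=3, physical=[a,o,C,D,A], logical=[D,A,a,o,C]
After op 10 (replace(1, 'n')): offset=3, physical=[a,o,C,D,n], logical=[D,n,a,o,C]

Answer: 3 D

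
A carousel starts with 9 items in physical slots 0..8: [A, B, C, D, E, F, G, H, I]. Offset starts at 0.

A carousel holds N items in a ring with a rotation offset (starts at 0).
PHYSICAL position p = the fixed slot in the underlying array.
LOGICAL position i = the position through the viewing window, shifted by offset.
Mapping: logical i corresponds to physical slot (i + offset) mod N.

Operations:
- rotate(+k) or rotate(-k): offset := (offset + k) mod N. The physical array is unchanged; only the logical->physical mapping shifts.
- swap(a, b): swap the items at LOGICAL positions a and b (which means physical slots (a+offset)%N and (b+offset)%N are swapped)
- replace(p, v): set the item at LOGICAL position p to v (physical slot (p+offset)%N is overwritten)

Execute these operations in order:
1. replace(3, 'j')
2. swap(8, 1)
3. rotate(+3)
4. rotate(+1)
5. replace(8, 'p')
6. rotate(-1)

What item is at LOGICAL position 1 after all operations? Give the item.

Answer: E

Derivation:
After op 1 (replace(3, 'j')): offset=0, physical=[A,B,C,j,E,F,G,H,I], logical=[A,B,C,j,E,F,G,H,I]
After op 2 (swap(8, 1)): offset=0, physical=[A,I,C,j,E,F,G,H,B], logical=[A,I,C,j,E,F,G,H,B]
After op 3 (rotate(+3)): offset=3, physical=[A,I,C,j,E,F,G,H,B], logical=[j,E,F,G,H,B,A,I,C]
After op 4 (rotate(+1)): offset=4, physical=[A,I,C,j,E,F,G,H,B], logical=[E,F,G,H,B,A,I,C,j]
After op 5 (replace(8, 'p')): offset=4, physical=[A,I,C,p,E,F,G,H,B], logical=[E,F,G,H,B,A,I,C,p]
After op 6 (rotate(-1)): offset=3, physical=[A,I,C,p,E,F,G,H,B], logical=[p,E,F,G,H,B,A,I,C]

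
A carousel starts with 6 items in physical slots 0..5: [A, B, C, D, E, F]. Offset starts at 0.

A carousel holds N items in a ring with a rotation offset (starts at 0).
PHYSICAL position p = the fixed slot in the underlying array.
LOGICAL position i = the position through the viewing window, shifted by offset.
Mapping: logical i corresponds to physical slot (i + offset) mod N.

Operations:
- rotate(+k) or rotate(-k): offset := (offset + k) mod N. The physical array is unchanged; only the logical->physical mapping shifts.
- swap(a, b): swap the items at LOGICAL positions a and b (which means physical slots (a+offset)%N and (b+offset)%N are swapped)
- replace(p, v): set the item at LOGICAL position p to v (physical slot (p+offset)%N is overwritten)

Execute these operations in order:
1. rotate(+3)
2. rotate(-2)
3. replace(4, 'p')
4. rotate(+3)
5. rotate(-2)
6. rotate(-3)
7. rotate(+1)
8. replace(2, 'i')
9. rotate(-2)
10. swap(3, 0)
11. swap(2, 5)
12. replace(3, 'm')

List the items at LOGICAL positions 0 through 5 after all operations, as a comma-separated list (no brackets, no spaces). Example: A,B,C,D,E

Answer: B,p,D,m,i,A

Derivation:
After op 1 (rotate(+3)): offset=3, physical=[A,B,C,D,E,F], logical=[D,E,F,A,B,C]
After op 2 (rotate(-2)): offset=1, physical=[A,B,C,D,E,F], logical=[B,C,D,E,F,A]
After op 3 (replace(4, 'p')): offset=1, physical=[A,B,C,D,E,p], logical=[B,C,D,E,p,A]
After op 4 (rotate(+3)): offset=4, physical=[A,B,C,D,E,p], logical=[E,p,A,B,C,D]
After op 5 (rotate(-2)): offset=2, physical=[A,B,C,D,E,p], logical=[C,D,E,p,A,B]
After op 6 (rotate(-3)): offset=5, physical=[A,B,C,D,E,p], logical=[p,A,B,C,D,E]
After op 7 (rotate(+1)): offset=0, physical=[A,B,C,D,E,p], logical=[A,B,C,D,E,p]
After op 8 (replace(2, 'i')): offset=0, physical=[A,B,i,D,E,p], logical=[A,B,i,D,E,p]
After op 9 (rotate(-2)): offset=4, physical=[A,B,i,D,E,p], logical=[E,p,A,B,i,D]
After op 10 (swap(3, 0)): offset=4, physical=[A,E,i,D,B,p], logical=[B,p,A,E,i,D]
After op 11 (swap(2, 5)): offset=4, physical=[D,E,i,A,B,p], logical=[B,p,D,E,i,A]
After op 12 (replace(3, 'm')): offset=4, physical=[D,m,i,A,B,p], logical=[B,p,D,m,i,A]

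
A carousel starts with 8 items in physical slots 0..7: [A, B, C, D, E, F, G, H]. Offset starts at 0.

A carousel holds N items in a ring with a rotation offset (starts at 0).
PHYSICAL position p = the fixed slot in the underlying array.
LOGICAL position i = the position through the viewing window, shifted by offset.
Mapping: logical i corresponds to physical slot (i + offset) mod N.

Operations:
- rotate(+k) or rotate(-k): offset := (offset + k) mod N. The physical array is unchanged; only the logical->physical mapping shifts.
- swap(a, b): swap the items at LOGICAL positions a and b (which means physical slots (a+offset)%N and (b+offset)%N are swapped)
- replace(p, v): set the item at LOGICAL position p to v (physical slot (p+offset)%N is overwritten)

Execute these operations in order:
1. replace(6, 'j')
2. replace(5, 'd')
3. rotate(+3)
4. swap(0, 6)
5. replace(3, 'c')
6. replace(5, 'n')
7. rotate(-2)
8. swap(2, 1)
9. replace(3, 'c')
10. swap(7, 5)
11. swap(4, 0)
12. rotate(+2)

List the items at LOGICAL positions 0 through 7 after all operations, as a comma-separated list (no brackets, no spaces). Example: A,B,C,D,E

Answer: C,c,D,n,H,c,d,B

Derivation:
After op 1 (replace(6, 'j')): offset=0, physical=[A,B,C,D,E,F,j,H], logical=[A,B,C,D,E,F,j,H]
After op 2 (replace(5, 'd')): offset=0, physical=[A,B,C,D,E,d,j,H], logical=[A,B,C,D,E,d,j,H]
After op 3 (rotate(+3)): offset=3, physical=[A,B,C,D,E,d,j,H], logical=[D,E,d,j,H,A,B,C]
After op 4 (swap(0, 6)): offset=3, physical=[A,D,C,B,E,d,j,H], logical=[B,E,d,j,H,A,D,C]
After op 5 (replace(3, 'c')): offset=3, physical=[A,D,C,B,E,d,c,H], logical=[B,E,d,c,H,A,D,C]
After op 6 (replace(5, 'n')): offset=3, physical=[n,D,C,B,E,d,c,H], logical=[B,E,d,c,H,n,D,C]
After op 7 (rotate(-2)): offset=1, physical=[n,D,C,B,E,d,c,H], logical=[D,C,B,E,d,c,H,n]
After op 8 (swap(2, 1)): offset=1, physical=[n,D,B,C,E,d,c,H], logical=[D,B,C,E,d,c,H,n]
After op 9 (replace(3, 'c')): offset=1, physical=[n,D,B,C,c,d,c,H], logical=[D,B,C,c,d,c,H,n]
After op 10 (swap(7, 5)): offset=1, physical=[c,D,B,C,c,d,n,H], logical=[D,B,C,c,d,n,H,c]
After op 11 (swap(4, 0)): offset=1, physical=[c,d,B,C,c,D,n,H], logical=[d,B,C,c,D,n,H,c]
After op 12 (rotate(+2)): offset=3, physical=[c,d,B,C,c,D,n,H], logical=[C,c,D,n,H,c,d,B]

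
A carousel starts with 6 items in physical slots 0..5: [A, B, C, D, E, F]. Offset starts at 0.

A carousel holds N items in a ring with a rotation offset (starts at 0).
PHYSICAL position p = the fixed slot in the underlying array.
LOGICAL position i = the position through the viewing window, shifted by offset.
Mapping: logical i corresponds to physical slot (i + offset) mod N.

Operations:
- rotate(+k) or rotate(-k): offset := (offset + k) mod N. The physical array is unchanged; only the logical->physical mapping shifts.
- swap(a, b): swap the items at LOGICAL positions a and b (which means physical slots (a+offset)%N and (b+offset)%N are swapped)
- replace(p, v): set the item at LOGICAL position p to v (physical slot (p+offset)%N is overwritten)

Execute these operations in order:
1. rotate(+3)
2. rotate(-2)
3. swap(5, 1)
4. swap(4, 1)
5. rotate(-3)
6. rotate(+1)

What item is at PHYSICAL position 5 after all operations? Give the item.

After op 1 (rotate(+3)): offset=3, physical=[A,B,C,D,E,F], logical=[D,E,F,A,B,C]
After op 2 (rotate(-2)): offset=1, physical=[A,B,C,D,E,F], logical=[B,C,D,E,F,A]
After op 3 (swap(5, 1)): offset=1, physical=[C,B,A,D,E,F], logical=[B,A,D,E,F,C]
After op 4 (swap(4, 1)): offset=1, physical=[C,B,F,D,E,A], logical=[B,F,D,E,A,C]
After op 5 (rotate(-3)): offset=4, physical=[C,B,F,D,E,A], logical=[E,A,C,B,F,D]
After op 6 (rotate(+1)): offset=5, physical=[C,B,F,D,E,A], logical=[A,C,B,F,D,E]

Answer: A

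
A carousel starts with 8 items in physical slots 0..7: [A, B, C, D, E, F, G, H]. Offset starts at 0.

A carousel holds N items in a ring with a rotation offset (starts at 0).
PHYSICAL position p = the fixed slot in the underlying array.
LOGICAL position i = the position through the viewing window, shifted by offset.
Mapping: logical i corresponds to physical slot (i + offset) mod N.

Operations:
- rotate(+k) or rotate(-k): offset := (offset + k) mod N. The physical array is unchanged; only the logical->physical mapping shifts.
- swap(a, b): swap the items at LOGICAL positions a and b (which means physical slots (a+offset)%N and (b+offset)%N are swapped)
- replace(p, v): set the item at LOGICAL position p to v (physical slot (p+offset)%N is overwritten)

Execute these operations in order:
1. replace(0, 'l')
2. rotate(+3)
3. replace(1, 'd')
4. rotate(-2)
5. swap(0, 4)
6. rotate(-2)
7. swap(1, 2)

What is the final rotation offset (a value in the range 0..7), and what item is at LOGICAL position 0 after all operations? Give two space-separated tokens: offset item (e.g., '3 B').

Answer: 7 H

Derivation:
After op 1 (replace(0, 'l')): offset=0, physical=[l,B,C,D,E,F,G,H], logical=[l,B,C,D,E,F,G,H]
After op 2 (rotate(+3)): offset=3, physical=[l,B,C,D,E,F,G,H], logical=[D,E,F,G,H,l,B,C]
After op 3 (replace(1, 'd')): offset=3, physical=[l,B,C,D,d,F,G,H], logical=[D,d,F,G,H,l,B,C]
After op 4 (rotate(-2)): offset=1, physical=[l,B,C,D,d,F,G,H], logical=[B,C,D,d,F,G,H,l]
After op 5 (swap(0, 4)): offset=1, physical=[l,F,C,D,d,B,G,H], logical=[F,C,D,d,B,G,H,l]
After op 6 (rotate(-2)): offset=7, physical=[l,F,C,D,d,B,G,H], logical=[H,l,F,C,D,d,B,G]
After op 7 (swap(1, 2)): offset=7, physical=[F,l,C,D,d,B,G,H], logical=[H,F,l,C,D,d,B,G]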